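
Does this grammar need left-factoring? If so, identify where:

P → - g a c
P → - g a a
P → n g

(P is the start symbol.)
Left-factoring is needed when two productions for the same non-terminal
share a common prefix on the right-hand side.

Productions for P:
  P → - g a c
  P → - g a a
  P → n g

Found common prefix '- g a' in productions for P

Answer: Yes, P has productions with common prefix '- g a'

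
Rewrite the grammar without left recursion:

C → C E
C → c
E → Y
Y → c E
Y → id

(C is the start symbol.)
C → c C'
C' → E C'
C' → ε
E → Y
Y → c E
Y → id

C is directly left-recursive. The standard transformation for
  A → A α₁ | ... | A α_m | β₁ | ... | β_n
is
  A  → β₁ A' | ... | β_n A'
  A' → α₁ A' | ... | α_m A' | ε

C → c becomes C → c C'
C → C E becomes C' → E C'
Add C' → ε

Productions for other non-terminals are unchanged:
  E → Y
  Y → c E
  Y → id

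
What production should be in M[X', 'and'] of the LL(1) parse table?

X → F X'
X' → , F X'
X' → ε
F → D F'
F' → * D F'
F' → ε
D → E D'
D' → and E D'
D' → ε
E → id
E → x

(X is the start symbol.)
Empty (error entry)

To find M[X', 'and'], we find productions for X' where 'and' is in the predict set (PREDICT(N → α) = (FIRST(α) \ {ε}) ∪ (FOLLOW(N) if α ⇒* ε)).

Relevant sets:
  FOLLOW(X') = { $ }

X' → , F X': PREDICT = { ',' }
X' → ε: PREDICT = { $ }

M[X', 'and'] is empty (no production applies)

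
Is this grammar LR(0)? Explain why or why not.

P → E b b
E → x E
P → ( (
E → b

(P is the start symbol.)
A grammar is LR(0) if no state in the canonical LR(0) collection has:
  - both a shift item (dot before a terminal) and a complete item (shift-reduce conflict), or
  - two or more complete items (reduce-reduce conflict; the accept item [P' → P .] counts as a complete item here).

Augment with P' → P and build the canonical LR(0) collection (I0 = CLOSURE({[P' → . P]}), then GOTO on every symbol after a dot until no new states appear). It has 10 states:
  I0: { [E → . b], [E → . x E], [P → . ( (], [P → . E b b], [P' → . P] }  — shift
  I1: { [P → ( . (] }  — shift
  I2: { [P → E . b b] }  — shift
  I3: { [P' → P .] }  — accept
  I4: { [E → b .] }  — reduce
  I5: { [E → . b], [E → . x E], [E → x . E] }  — shift
  I6: { [E → x E .] }  — reduce
  I7: { [P → E b . b] }  — shift
  I8: { [P → E b b .] }  — reduce
  I9: { [P → ( ( .] }  — reduce

Every state is either a pure shift/goto state or contains exactly one complete item and nothing to shift — no conflicts. The grammar is LR(0).

Answer: Yes, the grammar is LR(0)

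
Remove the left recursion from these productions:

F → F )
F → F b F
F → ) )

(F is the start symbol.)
F → ) ) F'
F' → ) F'
F' → b F F'
F' → ε

F is directly left-recursive. The standard transformation for
  A → A α₁ | ... | A α_m | β₁ | ... | β_n
is
  A  → β₁ A' | ... | β_n A'
  A' → α₁ A' | ... | α_m A' | ε

F → ) ) becomes F → ) ) F'
F → F ) becomes F' → ) F'
F → F b F becomes F' → b F F'
Add F' → ε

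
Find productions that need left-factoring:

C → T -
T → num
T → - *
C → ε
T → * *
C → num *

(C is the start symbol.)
Left-factoring is needed when two productions for the same non-terminal
share a common prefix on the right-hand side.

Productions for C:
  C → T -
  C → ε
  C → num *
Productions for T:
  T → num
  T → - *
  T → * *

No common prefixes found.

Answer: No, left-factoring is not needed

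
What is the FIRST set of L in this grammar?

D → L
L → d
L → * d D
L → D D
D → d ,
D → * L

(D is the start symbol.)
FIRST sets of the other non-terminals involved (by the same procedure, iterated to a fixed point):
  FIRST(D) = { '*', 'd' }

From L → d:
  - d is a terminal: add 'd' and stop
From L → * d D:
  - '*' is a terminal: add '*' and stop
From L → D D:
  - D is a non-terminal: add FIRST(D) \ {ε} = { '*', 'd' }
    D is not nullable, so stop

Collecting: FIRST(L) = { '*', 'd' }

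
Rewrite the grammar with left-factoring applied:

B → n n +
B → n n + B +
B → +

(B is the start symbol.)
Left-factoring transforms A → αβ₁ | αβ₂ into A → αA' and A' → β₁ | β₂
(α is the longest common prefix among the alternatives). Repeat until
no nonterminal has two alternatives with a common prefix.

Round 1: B has alternatives sharing prefix 'n n +'. Introduce B': B → n n + B'
  Add: B' → ε
  Add: B' → B +

No remaining common prefixes — done.

Resulting grammar:
B → n n + B'
B' → ε
B' → B +
B → +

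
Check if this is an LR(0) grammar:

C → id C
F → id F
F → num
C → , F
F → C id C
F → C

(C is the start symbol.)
A grammar is LR(0) if no state in the canonical LR(0) collection has:
  - both a shift item (dot before a terminal) and a complete item (shift-reduce conflict), or
  - two or more complete items (reduce-reduce conflict; the accept item [C' → C .] counts as a complete item here).

Augment with C' → C and build the canonical LR(0) collection (I0 = CLOSURE({[C' → . C]}), then GOTO on every symbol after a dot until no new states appear). It has 13 states:
  I0: { [C → . , F], [C → . id C], [C' → . C] }  — shift
  I1: { [C → , . F], [C → . , F], [C → . id C], [F → . C id C], [F → . C], [F → . id F], [F → . num] }  — shift
  I2: { [C' → C .] }  — accept
  I3: { [C → . , F], [C → . id C], [C → id . C] }  — shift
  I4: { [C → id C .] }  — reduce
  I5: { [F → C . id C], [F → C .] }  — shift, reduce
  I6: { [C → , F .] }  — reduce
  I7: { [C → . , F], [C → . id C], [C → id . C], [F → . C id C], [F → . C], [F → . id F], [F → . num], [F → id . F] }  — shift
  I8: { [F → num .] }  — reduce
  I9: { [C → id C .], [F → C . id C], [F → C .] }  — shift, 2 reduces
  I10: { [F → id F .] }  — reduce
  I11: { [C → . , F], [C → . id C], [F → C id . C] }  — shift
  I12: { [F → C id C .] }  — reduce

Conflict in state I5:
  Shift-reduce conflict between [F → C .] and [F → C . id C]
So the grammar is NOT LR(0).

Answer: No. Shift-reduce conflict between [F → C .] and [F → C . id C]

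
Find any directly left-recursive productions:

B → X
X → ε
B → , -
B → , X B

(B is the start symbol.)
Direct left recursion occurs when N → N α for some non-terminal N (the right-hand side begins with the left-hand side itself).

B → X: starts with X
X → ε: starts with ε
B → , -: starts with ','
B → , X B: starts with ','

No direct left recursion found.

Answer: No direct left recursion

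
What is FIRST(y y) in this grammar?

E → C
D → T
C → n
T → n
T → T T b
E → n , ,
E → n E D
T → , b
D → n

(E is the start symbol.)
To compute FIRST(y y), process the symbols left to right:
Symbol y is a terminal. Add 'y' and stop.
FIRST(y y) = { 'y' }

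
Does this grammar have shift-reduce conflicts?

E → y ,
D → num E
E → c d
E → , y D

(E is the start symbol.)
No shift-reduce conflicts

A shift-reduce conflict occurs when an LR(0) state has both:
  - a complete (reduce) item [A → α .] (dot at the end), and
  - a shift item [B → β . c γ] (dot before a terminal).

Augment with E' → E and build the canonical LR(0) collection (I0 = CLOSURE({[E' → . E]}), then GOTO on every symbol after a dot until no new states appear). It has 11 states:
  I0: { [E → . , y D], [E → . c d], [E → . y ,], [E' → . E] }  — shift
  I1: { [E → , . y D] }  — shift
  I2: { [E' → E .] }  — accept
  I3: { [E → c . d] }  — shift
  I4: { [E → y . ,] }  — shift
  I5: { [E → y , .] }  — reduce
  I6: { [E → c d .] }  — reduce
  I7: { [D → . num E], [E → , y . D] }  — shift
  I8: { [E → , y D .] }  — reduce
  I9: { [D → num . E], [E → . , y D], [E → . c d], [E → . y ,] }  — shift
  I10: { [D → num E .] }  — reduce

No state contains both a complete item and a shift item.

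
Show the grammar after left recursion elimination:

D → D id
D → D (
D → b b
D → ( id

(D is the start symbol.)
D is directly left-recursive. The standard transformation for
  A → A α₁ | ... | A α_m | β₁ | ... | β_n
is
  A  → β₁ A' | ... | β_n A'
  A' → α₁ A' | ... | α_m A' | ε

D → b b becomes D → b b D'
D → ( id becomes D → ( id D'
D → D id becomes D' → id D'
D → D ( becomes D' → ( D'
Add D' → ε

Resulting grammar:
D → b b D'
D → ( id D'
D' → id D'
D' → ( D'
D' → ε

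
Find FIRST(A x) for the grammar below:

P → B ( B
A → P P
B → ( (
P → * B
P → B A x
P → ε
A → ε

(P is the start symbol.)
{ '(', '*', 'x' }

FIRST sets of the non-terminals involved (from the grammar, by fixed-point iteration):
  FIRST(A) = { '(', '*', ε }

To compute FIRST(A x), process the symbols left to right:
Symbol A is a non-terminal. Add FIRST(A) \ {ε} = { '(', '*' }
A is nullable (ε ∈ FIRST(A)), continue to the next symbol.
Symbol x is a terminal. Add 'x' and stop.
FIRST(A x) = { '(', '*', 'x' }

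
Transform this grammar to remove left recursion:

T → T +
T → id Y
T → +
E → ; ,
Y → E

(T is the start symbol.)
T → id Y T'
T → + T'
T' → + T'
T' → ε
E → ; ,
Y → E

T is directly left-recursive. The standard transformation for
  A → A α₁ | ... | A α_m | β₁ | ... | β_n
is
  A  → β₁ A' | ... | β_n A'
  A' → α₁ A' | ... | α_m A' | ε

T → id Y becomes T → id Y T'
T → + becomes T → + T'
T → T + becomes T' → + T'
Add T' → ε

Productions for other non-terminals are unchanged:
  E → ; ,
  Y → E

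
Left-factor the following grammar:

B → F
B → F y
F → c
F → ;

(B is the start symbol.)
Left-factoring transforms A → αβ₁ | αβ₂ into A → αA' and A' → β₁ | β₂
(α is the longest common prefix among the alternatives). Repeat until
no nonterminal has two alternatives with a common prefix.

Round 1: B has alternatives sharing prefix 'F'. Introduce B': B → F B'
  Add: B' → ε
  Add: B' → y

No remaining common prefixes — done.

Resulting grammar:
B → F B'
B' → ε
B' → y
F → c
F → ;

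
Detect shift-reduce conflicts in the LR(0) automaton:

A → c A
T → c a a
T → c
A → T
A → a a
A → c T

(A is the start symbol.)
A shift-reduce conflict occurs when an LR(0) state has both:
  - a complete (reduce) item [A → α .] (dot at the end), and
  - a shift item [B → β . c γ] (dot before a terminal).

Augment with A' → A and build the canonical LR(0) collection (I0 = CLOSURE({[A' → . A]}), then GOTO on every symbol after a dot until no new states appear). It has 10 states:
  I0: { [A → . T], [A → . a a], [A → . c A], [A → . c T], [A' → . A], [T → . c a a], [T → . c] }  — shift
  I1: { [A' → A .] }  — accept
  I2: { [A → T .] }  — reduce
  I3: { [A → a . a] }  — shift
  I4: { [A → . T], [A → . a a], [A → . c A], [A → . c T], [A → c . A], [A → c . T], [T → . c a a], [T → . c], [T → c . a a], [T → c .] }  — shift, reduce
  I5: { [A → c A .] }  — reduce
  I6: { [A → T .], [A → c T .] }  — 2 reduces
  I7: { [A → a . a], [T → c a . a] }  — shift
  I8: { [A → a a .], [T → c a a .] }  — 2 reduces
  I9: { [A → a a .] }  — reduce

I4 contains reduce item [T → c .] and shift items [A → . a a], [A → . c A], [A → . c T], [T → . c], [T → . c a a], [T → c . a a] — shift-reduce conflict.

Answer: Yes — I4: [T → c .] vs [A → . a a]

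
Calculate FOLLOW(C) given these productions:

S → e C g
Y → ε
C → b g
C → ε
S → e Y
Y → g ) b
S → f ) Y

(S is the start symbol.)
In S → e C g: C is followed by g, add FIRST(g) \ {ε} = { 'g' }

Taking the union: FOLLOW(C) = { 'g' }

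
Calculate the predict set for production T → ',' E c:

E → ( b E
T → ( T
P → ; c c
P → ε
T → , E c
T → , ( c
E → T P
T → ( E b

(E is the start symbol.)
PREDICT(T → ',' E c) = (FIRST(RHS) \ {ε}) ∪ (FOLLOW(T) if ε ∈ FIRST(RHS), i.e. RHS ⇒* ε)
FIRST(',' E c) = { ',' }
ε ∉ FIRST(',' E c), so FOLLOW(T) is not added.
PREDICT(T → ',' E c) = { ',' }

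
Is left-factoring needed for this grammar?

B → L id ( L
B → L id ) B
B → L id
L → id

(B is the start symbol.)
Yes, B has productions with common prefix 'L id'

Left-factoring is needed when two productions for the same non-terminal
share a common prefix on the right-hand side.

Productions for B:
  B → L id ( L
  B → L id ) B
  B → L id

Found common prefix 'L id' in productions for B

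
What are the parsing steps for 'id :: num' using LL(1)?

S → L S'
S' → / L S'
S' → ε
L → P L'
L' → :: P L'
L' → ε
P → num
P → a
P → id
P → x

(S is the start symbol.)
LL(1) parsing maintains a stack (initially the start symbol over $) and the input. At each step: if the stack top is a terminal, match it against the current input token; if it is a non-terminal N, replace it with the RHS of M[N, lookahead] (the unique production whose predict set contains the lookahead).

Stack is shown with the top on the left.

Stack         Input        Action
---------------------------------
S $           id :: num $  output S → L S'
L S' $        id :: num $  output L → P L'
P L' S' $     id :: num $  output P → id
id L' S' $    id :: num $  match 'id'
L' S' $       :: num $     output L' → :: P L'
:: P L' S' $  :: num $     match '::'
P L' S' $     num $        output P → num
num L' S' $   num $        match 'num'
L' S' $       $            output L' → ε
S' $          $            output S' → ε
$             $            accept

The string is accepted.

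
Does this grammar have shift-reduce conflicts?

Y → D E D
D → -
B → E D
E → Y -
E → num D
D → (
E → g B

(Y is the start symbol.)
Augment with Y' → Y and build the canonical LR(0) collection (I0 = CLOSURE({[Y' → . Y]}), then GOTO on every symbol after a dot until no new states appear). It has 15 states:
  I0: { [D → . (], [D → . -], [Y → . D E D], [Y' → . Y] }  — shift
  I1: { [D → ( .] }  — reduce
  I2: { [D → - .] }  — reduce
  I3: { [D → . (], [D → . -], [E → . Y -], [E → . g B], [E → . num D], [Y → . D E D], [Y → D . E D] }  — shift
  I4: { [Y' → Y .] }  — accept
  I5: { [D → . (], [D → . -], [Y → D E . D] }  — shift
  I6: { [E → Y . -] }  — shift
  I7: { [B → . E D], [D → . (], [D → . -], [E → . Y -], [E → . g B], [E → . num D], [E → g . B], [Y → . D E D] }  — shift
  I8: { [D → . (], [D → . -], [E → num . D] }  — shift
  I9: { [E → num D .] }  — reduce
  I10: { [E → g B .] }  — reduce
  I11: { [B → E . D], [D → . (], [D → . -] }  — shift
  I12: { [B → E D .] }  — reduce
  I13: { [E → Y - .] }  — reduce
  I14: { [Y → D E D .] }  — reduce

No state contains both a complete item and a shift item.

Answer: No shift-reduce conflicts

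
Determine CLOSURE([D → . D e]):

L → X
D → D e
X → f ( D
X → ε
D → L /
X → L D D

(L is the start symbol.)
To compute CLOSURE, for each item [A → α.Bβ] where B is a non-terminal, add [B → .γ] for all productions B → γ; repeat for the newly added items until nothing changes.

Start with: [D → . D e]
  [D → . D e] has the dot before D: add [D → . L /]
  [D → . L /] has the dot before L: add [L → . X]
  [L → . X] has the dot before X: add [X → . f ( D], [X → .], [X → . L D D]
No further items can be added.

CLOSURE = { [D → . D e], [D → . L /], [L → . X], [X → . L D D], [X → . f ( D], [X → .] }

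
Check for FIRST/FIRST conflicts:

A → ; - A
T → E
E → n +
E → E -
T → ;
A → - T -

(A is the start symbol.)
FIRST sets of the non-terminals at (or reachable through a nullable prefix from) the front of some alternative:
  FIRST(E) = { 'n' }

Productions for A:
  A → ; - A: FIRST = { ';' }
  A → - T -: FIRST = { '-' }
Productions for T:
  T → E: FIRST = { 'n' }
  T → ;: FIRST = { ';' }
Productions for E:
  E → n +: FIRST = { 'n' }
  E → E -: FIRST = { 'n' }

Conflict for E: E → n + and E → E -
  Overlap: { 'n' }

Answer: Yes. E → n '+' / E → E '-' on { 'n' }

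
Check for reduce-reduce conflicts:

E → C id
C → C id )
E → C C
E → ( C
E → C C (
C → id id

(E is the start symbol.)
A reduce-reduce conflict occurs when an LR(0) state has two complete items [A → α .] and [B → β .] — both call for a reduction, and with no lookahead the parser cannot choose between them.

Augment with E' → E and build the canonical LR(0) collection (I0 = CLOSURE({[E' → . E]}), then GOTO on every symbol after a dot until no new states appear). It has 12 states:
  I0: { [C → . C id )], [C → . id id], [E → . ( C], [E → . C C (], [E → . C C], [E → . C id], [E' → . E] }  — shift
  I1: { [C → . C id )], [C → . id id], [E → ( . C] }  — shift
  I2: { [C → . C id )], [C → . id id], [C → C . id )], [E → C . C (], [E → C . C], [E → C . id] }  — shift
  I3: { [E' → E .] }  — accept
  I4: { [C → id . id] }  — shift
  I5: { [C → id id .] }  — reduce
  I6: { [C → C . id )], [E → C C . (], [E → C C .] }  — shift, reduce
  I7: { [C → C id . )], [C → id . id], [E → C id .] }  — shift, reduce
  I8: { [C → C id ) .] }  — reduce
  I9: { [E → C C ( .] }  — reduce
  I10: { [C → C id . )] }  — shift
  I11: { [C → C . id )], [E → ( C .] }  — shift, reduce

No state contains more than one complete item.

Answer: No reduce-reduce conflicts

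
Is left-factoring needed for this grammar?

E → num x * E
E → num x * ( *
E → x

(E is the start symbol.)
Yes, E has productions with common prefix 'num x *'

Left-factoring is needed when two productions for the same non-terminal
share a common prefix on the right-hand side.

Productions for E:
  E → num x * E
  E → num x * ( *
  E → x

Found common prefix 'num x *' in productions for E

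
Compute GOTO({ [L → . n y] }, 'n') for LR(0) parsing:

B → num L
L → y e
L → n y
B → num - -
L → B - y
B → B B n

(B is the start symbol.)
{ [L → n . y] }

GOTO(I, 'n') = CLOSURE({ [A → αX.β] : [A → α.Xβ] ∈ I, X = 'n' })

Items with dot before 'n', with the dot advanced:
  [L → . n y] → [L → n . y]
Closure adds nothing (no advanced item has the dot before a non-terminal).

GOTO = { [L → n . y] }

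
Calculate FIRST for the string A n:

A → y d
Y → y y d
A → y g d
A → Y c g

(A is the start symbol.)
{ 'y' }

FIRST sets of the non-terminals involved (from the grammar, by fixed-point iteration):
  FIRST(A) = { 'y' }

To compute FIRST(A n), process the symbols left to right:
Symbol A is a non-terminal. Add FIRST(A) \ {ε} = { 'y' }
A is not nullable (ε ∉ FIRST(A)), so stop here.
FIRST(A n) = { 'y' }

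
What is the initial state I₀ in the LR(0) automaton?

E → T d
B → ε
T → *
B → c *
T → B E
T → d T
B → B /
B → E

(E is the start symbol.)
First, augment the grammar with E' → E
I₀ = CLOSURE({ [E' → . E] }):
  [E' → . E] has the dot before E: add [E → . T d]
  [E → . T d] has the dot before T: add [T → . *], [T → . B E], [T → . d T]
  [T → . B E] has the dot before B: add [B → .], [B → . c *], [B → . B /], [B → . E]
No further items can be added.

I₀ = { [B → . B /], [B → . E], [B → . c *], [B → .], [E → . T d], [E' → . E], [T → . *], [T → . B E], [T → . d T] }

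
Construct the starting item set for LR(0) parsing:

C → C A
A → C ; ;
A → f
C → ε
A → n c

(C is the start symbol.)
First, augment the grammar with C' → C
I₀ = CLOSURE({ [C' → . C] }):
  [C' → . C] has the dot before C: add [C → . C A], [C → .]
No further items can be added.

I₀ = { [C → . C A], [C → .], [C' → . C] }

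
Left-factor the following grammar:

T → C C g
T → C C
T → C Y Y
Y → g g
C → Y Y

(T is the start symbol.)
T → C T'
T' → C T''
T'' → g
T'' → ε
T' → Y Y
Y → g g
C → Y Y

Left-factoring transforms A → αβ₁ | αβ₂ into A → αA' and A' → β₁ | β₂
(α is the longest common prefix among the alternatives). Repeat until
no nonterminal has two alternatives with a common prefix.

Round 1: T has alternatives sharing prefix 'C'. Introduce T': T → C T'
  Add: T' → C g
  Add: T' → C
  Add: T' → Y Y

Round 2: T' has alternatives sharing prefix 'C'. Introduce T'': T' → C T''
  Add: T'' → g
  Add: T'' → ε

No remaining common prefixes — done.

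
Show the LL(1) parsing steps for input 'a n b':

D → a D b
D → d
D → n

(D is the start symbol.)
LL(1) parsing maintains a stack (initially the start symbol over $) and the input. At each step: if the stack top is a terminal, match it against the current input token; if it is a non-terminal N, replace it with the RHS of M[N, lookahead] (the unique production whose predict set contains the lookahead).

Stack is shown with the top on the left.

Stack    Input    Action
------------------------
D $      a n b $  output D → a D b
a D b $  a n b $  match 'a'
D b $    n b $    output D → n
n b $    n b $    match 'n'
b $      b $      match 'b'
$        $        accept

The string is accepted.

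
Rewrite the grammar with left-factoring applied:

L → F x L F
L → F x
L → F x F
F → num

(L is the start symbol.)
Left-factoring transforms A → αβ₁ | αβ₂ into A → αA' and A' → β₁ | β₂
(α is the longest common prefix among the alternatives). Repeat until
no nonterminal has two alternatives with a common prefix.

Round 1: L has alternatives sharing prefix 'F x'. Introduce L': L → F x L'
  Add: L' → L F
  Add: L' → ε
  Add: L' → F

No remaining common prefixes — done.

Resulting grammar:
L → F x L'
L' → L F
L' → ε
L' → F
F → num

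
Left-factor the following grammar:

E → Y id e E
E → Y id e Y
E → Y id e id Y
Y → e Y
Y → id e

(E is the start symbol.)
E → Y id e E'
E' → E
E' → Y
E' → id Y
Y → e Y
Y → id e

Left-factoring transforms A → αβ₁ | αβ₂ into A → αA' and A' → β₁ | β₂
(α is the longest common prefix among the alternatives). Repeat until
no nonterminal has two alternatives with a common prefix.

Round 1: E has alternatives sharing prefix 'Y id e'. Introduce E': E → Y id e E'
  Add: E' → E
  Add: E' → Y
  Add: E' → id Y

No remaining common prefixes — done.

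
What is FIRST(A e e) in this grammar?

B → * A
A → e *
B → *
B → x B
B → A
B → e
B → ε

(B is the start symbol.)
FIRST sets of the non-terminals involved (from the grammar, by fixed-point iteration):
  FIRST(A) = { 'e' }

To compute FIRST(A e e), process the symbols left to right:
Symbol A is a non-terminal. Add FIRST(A) \ {ε} = { 'e' }
A is not nullable (ε ∉ FIRST(A)), so stop here.
FIRST(A e e) = { 'e' }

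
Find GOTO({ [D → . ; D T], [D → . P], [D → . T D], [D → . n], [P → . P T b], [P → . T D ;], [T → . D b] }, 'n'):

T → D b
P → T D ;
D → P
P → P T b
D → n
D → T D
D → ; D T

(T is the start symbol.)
GOTO(I, 'n') = CLOSURE({ [A → αX.β] : [A → α.Xβ] ∈ I, X = 'n' })

Items with dot before 'n', with the dot advanced:
  [D → . n] → [D → n .]
Closure adds nothing (no advanced item has the dot before a non-terminal).

GOTO = { [D → n .] }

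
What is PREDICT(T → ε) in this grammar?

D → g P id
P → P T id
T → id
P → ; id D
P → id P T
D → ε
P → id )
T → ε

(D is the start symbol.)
{ 'id' }

PREDICT(T → ε) = (FIRST(RHS) \ {ε}) ∪ (FOLLOW(T) if ε ∈ FIRST(RHS), i.e. RHS ⇒* ε)
The right-hand side is ε (FIRST(ε) = { ε }), so the predict set is FOLLOW(T) = { 'id' }
PREDICT(T → ε) = { 'id' }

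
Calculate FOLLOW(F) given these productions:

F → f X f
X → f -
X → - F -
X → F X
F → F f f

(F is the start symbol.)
{ $, '-', 'f' }

F is the start symbol, so $ ∈ FOLLOW(F).
In X → - F -: F is followed by '-', add FIRST('-') \ {ε} = { '-' }
In X → F X: F is followed by X, add FIRST(X) \ {ε} = { '-', 'f' }
In F → F f f: F is followed by f f, add FIRST(f f) \ {ε} = { 'f' }

Taking the union: FOLLOW(F) = { $, '-', 'f' }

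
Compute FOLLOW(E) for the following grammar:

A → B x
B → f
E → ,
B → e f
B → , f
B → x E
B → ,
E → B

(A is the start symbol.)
To compute FOLLOW(E), find every occurrence of E on a right-hand side N → α E β: add FIRST(β) \ {ε}, and if β is empty or nullable also add FOLLOW(N). Iterate to a fixed point.

In B → x E: E is at the end, add FOLLOW(B)

The FOLLOW sets referred to above (computed the same way, to a fixed point):
  FOLLOW(B) = { 'x' }

Taking the union: FOLLOW(E) = { 'x' }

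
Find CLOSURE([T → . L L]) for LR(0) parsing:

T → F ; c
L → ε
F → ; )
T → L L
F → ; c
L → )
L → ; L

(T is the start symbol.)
{ [L → . )], [L → . ; L], [L → .], [T → . L L] }

Start with: [T → . L L]
  [T → . L L] has the dot before L: add [L → .], [L → . )], [L → . ; L]
No further items can be added.

CLOSURE = { [L → . )], [L → . ; L], [L → .], [T → . L L] }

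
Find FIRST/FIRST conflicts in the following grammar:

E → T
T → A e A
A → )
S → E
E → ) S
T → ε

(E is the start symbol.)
Yes. E → T / E → ')' S on { ')' }

A FIRST/FIRST conflict occurs when two productions N → α and N → β for the same non-terminal have FIRST(α) ∩ FIRST(β) ≠ ∅ (with ε ∈ FIRST of a nullable right-hand side, so two nullable alternatives also conflict).

FIRST sets of the non-terminals at (or reachable through a nullable prefix from) the front of some alternative:
  FIRST(T) = { ')', ε }
  FIRST(A) = { ')' }

Productions for E:
  E → T: FIRST = { ')', ε }
  E → ) S: FIRST = { ')' }
Productions for T:
  T → A e A: FIRST = { ')' }
  T → ε: FIRST = { ε }
A, S have only one production, so no FIRST/FIRST conflict is possible there.

Conflict for E: E → T and E → ) S
  Overlap: { ')' }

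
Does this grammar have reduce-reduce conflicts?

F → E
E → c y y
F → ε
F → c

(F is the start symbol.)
Augment with F' → F and build the canonical LR(0) collection (I0 = CLOSURE({[F' → . F]}), then GOTO on every symbol after a dot until no new states appear). It has 6 states:
  I0: { [E → . c y y], [F → . E], [F → . c], [F → .], [F' → . F] }  — shift, reduce
  I1: { [F → E .] }  — reduce
  I2: { [F' → F .] }  — accept
  I3: { [E → c . y y], [F → c .] }  — shift, reduce
  I4: { [E → c y . y] }  — shift
  I5: { [E → c y y .] }  — reduce

No state contains more than one complete item.

Answer: No reduce-reduce conflicts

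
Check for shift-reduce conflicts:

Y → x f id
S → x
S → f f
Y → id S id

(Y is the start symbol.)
No shift-reduce conflicts

Augment with Y' → Y and build the canonical LR(0) collection (I0 = CLOSURE({[Y' → . Y]}), then GOTO on every symbol after a dot until no new states appear). It has 11 states:
  I0: { [Y → . id S id], [Y → . x f id], [Y' → . Y] }  — shift
  I1: { [Y' → Y .] }  — accept
  I2: { [S → . f f], [S → . x], [Y → id . S id] }  — shift
  I3: { [Y → x . f id] }  — shift
  I4: { [Y → x f . id] }  — shift
  I5: { [Y → x f id .] }  — reduce
  I6: { [Y → id S . id] }  — shift
  I7: { [S → f . f] }  — shift
  I8: { [S → x .] }  — reduce
  I9: { [S → f f .] }  — reduce
  I10: { [Y → id S id .] }  — reduce

No state contains both a complete item and a shift item.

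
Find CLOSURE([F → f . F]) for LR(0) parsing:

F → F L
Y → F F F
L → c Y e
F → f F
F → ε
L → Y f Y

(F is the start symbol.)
{ [F → . F L], [F → . f F], [F → .], [F → f . F] }

To compute CLOSURE, for each item [A → α.Bβ] where B is a non-terminal, add [B → .γ] for all productions B → γ; repeat for the newly added items until nothing changes.

Start with: [F → f . F]
  [F → f . F] has the dot before F: add [F → . F L], [F → . f F], [F → .]
No further items can be added.

CLOSURE = { [F → . F L], [F → . f F], [F → .], [F → f . F] }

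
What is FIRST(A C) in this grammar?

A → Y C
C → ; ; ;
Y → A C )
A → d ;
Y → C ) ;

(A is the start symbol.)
FIRST sets of the non-terminals involved (from the grammar, by fixed-point iteration):
  FIRST(A) = { ';', 'd' }

To compute FIRST(A C), process the symbols left to right:
Symbol A is a non-terminal. Add FIRST(A) \ {ε} = { ';', 'd' }
A is not nullable (ε ∉ FIRST(A)), so stop here.
FIRST(A C) = { ';', 'd' }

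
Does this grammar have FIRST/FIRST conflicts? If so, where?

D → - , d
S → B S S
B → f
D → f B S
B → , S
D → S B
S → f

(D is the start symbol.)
A FIRST/FIRST conflict occurs when two productions N → α and N → β for the same non-terminal have FIRST(α) ∩ FIRST(β) ≠ ∅ (with ε ∈ FIRST of a nullable right-hand side, so two nullable alternatives also conflict).

FIRST sets of the non-terminals at (or reachable through a nullable prefix from) the front of some alternative:
  FIRST(S) = { ',', 'f' }
  FIRST(B) = { ',', 'f' }

Productions for D:
  D → - , d: FIRST = { '-' }
  D → f B S: FIRST = { 'f' }
  D → S B: FIRST = { ',', 'f' }
Productions for S:
  S → B S S: FIRST = { ',', 'f' }
  S → f: FIRST = { 'f' }
Productions for B:
  B → f: FIRST = { 'f' }
  B → , S: FIRST = { ',' }

Conflict for D: D → f B S and D → S B
  Overlap: { 'f' }
Conflict for S: S → B S S and S → f
  Overlap: { 'f' }

Answer: Yes. D → f B S / D → S B on { 'f' }; S → B S S / S → f on { 'f' }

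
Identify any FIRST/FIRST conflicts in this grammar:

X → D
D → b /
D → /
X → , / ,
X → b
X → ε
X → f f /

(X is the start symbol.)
A FIRST/FIRST conflict occurs when two productions N → α and N → β for the same non-terminal have FIRST(α) ∩ FIRST(β) ≠ ∅ (with ε ∈ FIRST of a nullable right-hand side, so two nullable alternatives also conflict).

FIRST sets of the non-terminals at (or reachable through a nullable prefix from) the front of some alternative:
  FIRST(D) = { '/', 'b' }

Productions for X:
  X → D: FIRST = { '/', 'b' }
  X → , / ,: FIRST = { ',' }
  X → b: FIRST = { 'b' }
  X → ε: FIRST = { ε }
  X → f f /: FIRST = { 'f' }
Productions for D:
  D → b /: FIRST = { 'b' }
  D → /: FIRST = { '/' }

Conflict for X: X → D and X → b
  Overlap: { 'b' }

Answer: Yes. X → D / X → b on { 'b' }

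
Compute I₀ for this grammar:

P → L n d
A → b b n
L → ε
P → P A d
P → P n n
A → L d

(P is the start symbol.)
First, augment the grammar with P' → P
I₀ = CLOSURE({ [P' → . P] }):
  [P' → . P] has the dot before P: add [P → . L n d], [P → . P A d], [P → . P n n]
  [P → . L n d] has the dot before L: add [L → .]
No further items can be added.

I₀ = { [L → .], [P → . L n d], [P → . P A d], [P → . P n n], [P' → . P] }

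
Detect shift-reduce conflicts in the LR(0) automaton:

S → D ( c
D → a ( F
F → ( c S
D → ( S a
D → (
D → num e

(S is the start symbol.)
Yes — I1: [D → ( .] vs [D → . (]

A shift-reduce conflict occurs when an LR(0) state has both:
  - a complete (reduce) item [A → α .] (dot at the end), and
  - a shift item [B → β . c γ] (dot before a terminal).

Augment with S' → S and build the canonical LR(0) collection (I0 = CLOSURE({[S' → . S]}), then GOTO on every symbol after a dot until no new states appear). It has 16 states:
  I0: { [D → . ( S a], [D → . (], [D → . a ( F], [D → . num e], [S → . D ( c], [S' → . S] }  — shift
  I1: { [D → ( . S a], [D → ( .], [D → . ( S a], [D → . (], [D → . a ( F], [D → . num e], [S → . D ( c] }  — shift, reduce
  I2: { [S → D . ( c] }  — shift
  I3: { [S' → S .] }  — accept
  I4: { [D → a . ( F] }  — shift
  I5: { [D → num . e] }  — shift
  I6: { [D → num e .] }  — reduce
  I7: { [D → a ( . F], [F → . ( c S] }  — shift
  I8: { [F → ( . c S] }  — shift
  I9: { [D → a ( F .] }  — reduce
  I10: { [D → . ( S a], [D → . (], [D → . a ( F], [D → . num e], [F → ( c . S], [S → . D ( c] }  — shift
  I11: { [F → ( c S .] }  — reduce
  I12: { [S → D ( . c] }  — shift
  I13: { [S → D ( c .] }  — reduce
  I14: { [D → ( S . a] }  — shift
  I15: { [D → ( S a .] }  — reduce

I1 contains reduce item [D → ( .] and shift items [D → . (], [D → . ( S a], [D → . a ( F], [D → . num e] — shift-reduce conflict.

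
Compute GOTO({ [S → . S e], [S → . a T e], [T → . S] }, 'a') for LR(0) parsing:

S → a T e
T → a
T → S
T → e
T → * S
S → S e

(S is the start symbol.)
{ [S → . S e], [S → . a T e], [S → a . T e], [T → . * S], [T → . S], [T → . a], [T → . e] }

GOTO(I, 'a') = CLOSURE({ [A → αX.β] : [A → α.Xβ] ∈ I, X = 'a' })

Items with dot before 'a', with the dot advanced:
  [S → . a T e] → [S → a . T e]
Closure of the advanced items:
  [S → a . T e] has the dot before T: add [T → . a], [T → . S], [T → . e], [T → . * S]
  [T → . S] has the dot before S: add [S → . a T e], [S → . S e]

GOTO = { [S → . S e], [S → . a T e], [S → a . T e], [T → . * S], [T → . S], [T → . a], [T → . e] }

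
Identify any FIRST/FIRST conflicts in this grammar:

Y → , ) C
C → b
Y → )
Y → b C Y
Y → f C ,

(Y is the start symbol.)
No FIRST/FIRST conflicts.

A FIRST/FIRST conflict occurs when two productions N → α and N → β for the same non-terminal have FIRST(α) ∩ FIRST(β) ≠ ∅ (with ε ∈ FIRST of a nullable right-hand side, so two nullable alternatives also conflict).

Productions for Y:
  Y → , ) C: FIRST = { ',' }
  Y → ): FIRST = { ')' }
  Y → b C Y: FIRST = { 'b' }
  Y → f C ,: FIRST = { 'f' }
C has only one production, so no FIRST/FIRST conflict is possible there.

All alternatives of each non-terminal have pairwise disjoint FIRST sets.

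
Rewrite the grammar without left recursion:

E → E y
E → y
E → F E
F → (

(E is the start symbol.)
E is directly left-recursive. The standard transformation for
  A → A α₁ | ... | A α_m | β₁ | ... | β_n
is
  A  → β₁ A' | ... | β_n A'
  A' → α₁ A' | ... | α_m A' | ε

E → y becomes E → y E'
E → F E becomes E → F E E'
E → E y becomes E' → y E'
Add E' → ε

Productions for other non-terminals are unchanged:
  F → (

Resulting grammar:
E → y E'
E → F E E'
E' → y E'
E' → ε
F → (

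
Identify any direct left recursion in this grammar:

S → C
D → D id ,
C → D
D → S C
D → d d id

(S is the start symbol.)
Direct left recursion occurs when N → N α for some non-terminal N (the right-hand side begins with the left-hand side itself).

S → C: starts with C
D → D id ,: LEFT RECURSIVE (starts with D)
C → D: starts with D
D → S C: starts with S
D → d d id: starts with d

The grammar has direct left recursion on: D.

Answer: Yes, D is left-recursive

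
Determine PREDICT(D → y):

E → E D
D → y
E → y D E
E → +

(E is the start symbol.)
{ 'y' }

PREDICT(D → y) = (FIRST(RHS) \ {ε}) ∪ (FOLLOW(D) if ε ∈ FIRST(RHS), i.e. RHS ⇒* ε)
FIRST(y) = { 'y' }
ε ∉ FIRST(y), so FOLLOW(D) is not added.
PREDICT(D → y) = { 'y' }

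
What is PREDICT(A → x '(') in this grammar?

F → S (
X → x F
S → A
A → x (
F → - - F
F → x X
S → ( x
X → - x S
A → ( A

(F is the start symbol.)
PREDICT(A → x '(') = (FIRST(RHS) \ {ε}) ∪ (FOLLOW(A) if ε ∈ FIRST(RHS), i.e. RHS ⇒* ε)
FIRST(x '(') = { 'x' }
ε ∉ FIRST(x '('), so FOLLOW(A) is not added.
PREDICT(A → x '(') = { 'x' }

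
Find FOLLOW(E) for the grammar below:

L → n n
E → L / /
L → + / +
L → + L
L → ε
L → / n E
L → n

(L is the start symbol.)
To compute FOLLOW(E), find every occurrence of E on a right-hand side N → α E β: add FIRST(β) \ {ε}, and if β is empty or nullable also add FOLLOW(N). Iterate to a fixed point.

In L → / n E: E is at the end, add FOLLOW(L)

The FOLLOW sets referred to above (computed the same way, to a fixed point):
  FOLLOW(L) = { $, '/' }

Taking the union: FOLLOW(E) = { $, '/' }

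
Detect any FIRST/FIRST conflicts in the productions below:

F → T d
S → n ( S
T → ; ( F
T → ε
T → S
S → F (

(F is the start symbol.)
FIRST sets of the non-terminals at (or reachable through a nullable prefix from) the front of some alternative:
  FIRST(F) = { ';', 'd', 'n' }
  FIRST(S) = { ';', 'd', 'n' }

Productions for S:
  S → n ( S: FIRST = { 'n' }
  S → F (: FIRST = { ';', 'd', 'n' }
Productions for T:
  T → ; ( F: FIRST = { ';' }
  T → ε: FIRST = { ε }
  T → S: FIRST = { ';', 'd', 'n' }
F has only one production, so no FIRST/FIRST conflict is possible there.

Conflict for S: S → n ( S and S → F (
  Overlap: { 'n' }
Conflict for T: T → ; ( F and T → S
  Overlap: { ';' }

Answer: Yes. S → n '(' S / S → F '(' on { 'n' }; T → ';' '(' F / T → S on { ';' }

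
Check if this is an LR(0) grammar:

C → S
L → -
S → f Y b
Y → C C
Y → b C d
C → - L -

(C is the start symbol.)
Yes, the grammar is LR(0)

A grammar is LR(0) if no state in the canonical LR(0) collection has:
  - both a shift item (dot before a terminal) and a complete item (shift-reduce conflict), or
  - two or more complete items (reduce-reduce conflict; the accept item [C' → C .] counts as a complete item here).

Augment with C' → C and build the canonical LR(0) collection (I0 = CLOSURE({[C' → . C]}), then GOTO on every symbol after a dot until no new states appear). It has 15 states:
  I0: { [C → . - L -], [C → . S], [C' → . C], [S → . f Y b] }  — shift
  I1: { [C → - . L -], [L → . -] }  — shift
  I2: { [C' → C .] }  — accept
  I3: { [C → S .] }  — reduce
  I4: { [C → . - L -], [C → . S], [S → . f Y b], [S → f . Y b], [Y → . C C], [Y → . b C d] }  — shift
  I5: { [C → . - L -], [C → . S], [S → . f Y b], [Y → C . C] }  — shift
  I6: { [S → f Y . b] }  — shift
  I7: { [C → . - L -], [C → . S], [S → . f Y b], [Y → b . C d] }  — shift
  I8: { [Y → b C . d] }  — shift
  I9: { [Y → b C d .] }  — reduce
  I10: { [S → f Y b .] }  — reduce
  I11: { [Y → C C .] }  — reduce
  I12: { [L → - .] }  — reduce
  I13: { [C → - L . -] }  — shift
  I14: { [C → - L - .] }  — reduce

Every state is either a pure shift/goto state or contains exactly one complete item and nothing to shift — no conflicts. The grammar is LR(0).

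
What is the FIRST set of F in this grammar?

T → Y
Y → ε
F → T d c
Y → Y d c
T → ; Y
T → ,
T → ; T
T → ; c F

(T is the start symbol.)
{ ',', ';', 'd' }

To compute FIRST(F), examine every production with F on the left-hand side, reading each right-hand side left to right until a non-nullable symbol is reached.

FIRST sets of the other non-terminals involved (by the same procedure, iterated to a fixed point):
  FIRST(T) = { ',', ';', 'd', ε }

From F → T d c:
  - T is a non-terminal: add FIRST(T) \ {ε} = { ',', ';', 'd' }
    T is nullable, so continue to the next symbol
  - d is a terminal: add 'd' and stop

Collecting: FIRST(F) = { ',', ';', 'd' }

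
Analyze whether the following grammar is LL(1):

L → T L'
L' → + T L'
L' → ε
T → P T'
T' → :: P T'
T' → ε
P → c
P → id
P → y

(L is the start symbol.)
A grammar is LL(1) if for each non-terminal N with multiple productions, the predict sets of those productions are pairwise disjoint, where PREDICT(N → α) = (FIRST(α) \ {ε}) ∪ (FOLLOW(N) if α ⇒* ε).

Relevant sets:
  FOLLOW(L') = { $ }
  FOLLOW(T') = { $, '+' }

For L':
  PREDICT(L' → '+' T L') = { '+' }
  PREDICT(L' → ε) = { $ }
For T':
  PREDICT(T' → :: P T') = { '::' }
  PREDICT(T' → ε) = { $, '+' }
For P:
  PREDICT(P → c) = { 'c' }
  PREDICT(P → id) = { 'id' }
  PREDICT(P → y) = { 'y' }
L, T have a single production, so nothing to check there.

All predict sets are disjoint. The grammar IS LL(1).

Answer: Yes, the grammar is LL(1).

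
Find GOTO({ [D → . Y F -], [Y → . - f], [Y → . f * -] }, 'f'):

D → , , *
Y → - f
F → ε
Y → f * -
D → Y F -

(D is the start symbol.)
{ [Y → f . * -] }

GOTO(I, 'f') = CLOSURE({ [A → αX.β] : [A → α.Xβ] ∈ I, X = 'f' })

Items with dot before 'f', with the dot advanced:
  [Y → . f * -] → [Y → f . * -]
Closure adds nothing (no advanced item has the dot before a non-terminal).

GOTO = { [Y → f . * -] }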